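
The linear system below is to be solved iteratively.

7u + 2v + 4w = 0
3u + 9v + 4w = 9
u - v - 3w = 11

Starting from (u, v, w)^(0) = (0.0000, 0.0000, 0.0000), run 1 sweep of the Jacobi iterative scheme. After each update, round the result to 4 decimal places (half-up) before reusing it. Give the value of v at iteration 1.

Iteration 1:
  u = (0 - (2)·0.0000 - (4)·0.0000) / (7) = 0.0000
  v = (9 - (3)·0.0000 - (4)·0.0000) / (9) = 1.0000
  w = (11 - (1)·0.0000 - (-1)·0.0000) / (-3) = -3.6667

1.0000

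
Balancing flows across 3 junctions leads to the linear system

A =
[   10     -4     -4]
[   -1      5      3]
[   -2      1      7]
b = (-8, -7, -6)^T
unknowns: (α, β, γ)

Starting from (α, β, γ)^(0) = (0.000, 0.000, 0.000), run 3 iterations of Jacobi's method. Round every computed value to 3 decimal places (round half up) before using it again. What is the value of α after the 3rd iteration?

Iteration 1:
  α = (-8 - (-4)·0.000 - (-4)·0.000) / (10) = -0.800
  β = (-7 - (-1)·0.000 - (3)·0.000) / (5) = -1.400
  γ = (-6 - (-2)·0.000 - (1)·0.000) / (7) = -0.857
Iteration 2:
  α = (-8 - (-4)·-1.400 - (-4)·-0.857) / (10) = -1.703
  β = (-7 - (-1)·-0.800 - (3)·-0.857) / (5) = -1.046
  γ = (-6 - (-2)·-0.800 - (1)·-1.400) / (7) = -0.886
Iteration 3:
  α = (-8 - (-4)·-1.046 - (-4)·-0.886) / (10) = -1.573
  β = (-7 - (-1)·-1.703 - (3)·-0.886) / (5) = -1.209
  γ = (-6 - (-2)·-1.703 - (1)·-1.046) / (7) = -1.194

-1.573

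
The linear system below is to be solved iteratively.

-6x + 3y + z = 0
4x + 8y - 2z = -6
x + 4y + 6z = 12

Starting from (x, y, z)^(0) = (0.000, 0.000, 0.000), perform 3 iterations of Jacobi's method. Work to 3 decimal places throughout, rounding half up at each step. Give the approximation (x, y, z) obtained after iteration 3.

Iteration 1:
  x = (0 - (3)·0.000 - (1)·0.000) / (-6) = 0.000
  y = (-6 - (4)·0.000 - (-2)·0.000) / (8) = -0.750
  z = (12 - (1)·0.000 - (4)·0.000) / (6) = 2.000
Iteration 2:
  x = (0 - (3)·-0.750 - (1)·2.000) / (-6) = -0.042
  y = (-6 - (4)·0.000 - (-2)·2.000) / (8) = -0.250
  z = (12 - (1)·0.000 - (4)·-0.750) / (6) = 2.500
Iteration 3:
  x = (0 - (3)·-0.250 - (1)·2.500) / (-6) = 0.292
  y = (-6 - (4)·-0.042 - (-2)·2.500) / (8) = -0.104
  z = (12 - (1)·-0.042 - (4)·-0.250) / (6) = 2.174

(0.292, -0.104, 2.174)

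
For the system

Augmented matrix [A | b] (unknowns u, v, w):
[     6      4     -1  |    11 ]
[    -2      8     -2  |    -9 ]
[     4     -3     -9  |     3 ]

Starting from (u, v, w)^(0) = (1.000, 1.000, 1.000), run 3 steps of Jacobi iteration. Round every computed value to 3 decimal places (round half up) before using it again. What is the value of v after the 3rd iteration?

-0.455

Iteration 1:
  u = (11 - (4)·1.000 - (-1)·1.000) / (6) = 1.333
  v = (-9 - (-2)·1.000 - (-2)·1.000) / (8) = -0.625
  w = (3 - (4)·1.000 - (-3)·1.000) / (-9) = -0.222
Iteration 2:
  u = (11 - (4)·-0.625 - (-1)·-0.222) / (6) = 2.213
  v = (-9 - (-2)·1.333 - (-2)·-0.222) / (8) = -0.847
  w = (3 - (4)·1.333 - (-3)·-0.625) / (-9) = 0.467
Iteration 3:
  u = (11 - (4)·-0.847 - (-1)·0.467) / (6) = 2.476
  v = (-9 - (-2)·2.213 - (-2)·0.467) / (8) = -0.455
  w = (3 - (4)·2.213 - (-3)·-0.847) / (-9) = 0.933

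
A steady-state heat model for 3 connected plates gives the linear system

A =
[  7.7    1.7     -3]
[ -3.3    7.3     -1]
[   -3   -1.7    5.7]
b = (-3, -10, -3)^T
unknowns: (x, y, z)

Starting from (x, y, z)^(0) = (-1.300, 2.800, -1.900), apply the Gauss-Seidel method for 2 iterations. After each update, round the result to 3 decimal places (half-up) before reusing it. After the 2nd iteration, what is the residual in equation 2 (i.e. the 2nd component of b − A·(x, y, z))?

0.680

Iteration 1:
  x = (-3 - (1.7)·2.800 - (-3)·-1.900) / (7.7) = -1.748
  y = (-10 - (-3.3)·-1.748 - (-1)·-1.900) / (7.3) = -2.420
  z = (-3 - (-3)·-1.748 - (-1.7)·-2.420) / (5.7) = -2.168
Iteration 2:
  x = (-3 - (1.7)·-2.420 - (-3)·-2.168) / (7.7) = -0.700
  y = (-10 - (-3.3)·-0.700 - (-1)·-2.168) / (7.3) = -1.983
  z = (-3 - (-3)·-0.700 - (-1.7)·-1.983) / (5.7) = -1.486
Residual b − A·x = (1.303, 0.680, -0.001)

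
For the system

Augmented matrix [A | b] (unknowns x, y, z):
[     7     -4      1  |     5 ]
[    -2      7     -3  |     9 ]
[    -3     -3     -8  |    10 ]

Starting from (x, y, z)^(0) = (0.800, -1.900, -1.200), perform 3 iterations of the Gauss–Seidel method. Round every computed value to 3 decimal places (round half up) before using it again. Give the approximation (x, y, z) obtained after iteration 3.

Iteration 1:
  x = (5 - (-4)·-1.900 - (1)·-1.200) / (7) = -0.200
  y = (9 - (-2)·-0.200 - (-3)·-1.200) / (7) = 0.714
  z = (10 - (-3)·-0.200 - (-3)·0.714) / (-8) = -1.443
Iteration 2:
  x = (5 - (-4)·0.714 - (1)·-1.443) / (7) = 1.328
  y = (9 - (-2)·1.328 - (-3)·-1.443) / (7) = 1.047
  z = (10 - (-3)·1.328 - (-3)·1.047) / (-8) = -2.141
Iteration 3:
  x = (5 - (-4)·1.047 - (1)·-2.141) / (7) = 1.618
  y = (9 - (-2)·1.618 - (-3)·-2.141) / (7) = 0.830
  z = (10 - (-3)·1.618 - (-3)·0.830) / (-8) = -2.168

(1.618, 0.830, -2.168)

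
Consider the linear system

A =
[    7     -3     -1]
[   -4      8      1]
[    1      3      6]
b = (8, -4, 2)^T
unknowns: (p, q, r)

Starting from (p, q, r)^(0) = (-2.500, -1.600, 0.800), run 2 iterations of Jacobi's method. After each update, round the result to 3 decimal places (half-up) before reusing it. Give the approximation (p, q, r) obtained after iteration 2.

Iteration 1:
  p = (8 - (-3)·-1.600 - (-1)·0.800) / (7) = 0.571
  q = (-4 - (-4)·-2.500 - (1)·0.800) / (8) = -1.850
  r = (2 - (1)·-2.500 - (3)·-1.600) / (6) = 1.550
Iteration 2:
  p = (8 - (-3)·-1.850 - (-1)·1.550) / (7) = 0.571
  q = (-4 - (-4)·0.571 - (1)·1.550) / (8) = -0.408
  r = (2 - (1)·0.571 - (3)·-1.850) / (6) = 1.163

(0.571, -0.408, 1.163)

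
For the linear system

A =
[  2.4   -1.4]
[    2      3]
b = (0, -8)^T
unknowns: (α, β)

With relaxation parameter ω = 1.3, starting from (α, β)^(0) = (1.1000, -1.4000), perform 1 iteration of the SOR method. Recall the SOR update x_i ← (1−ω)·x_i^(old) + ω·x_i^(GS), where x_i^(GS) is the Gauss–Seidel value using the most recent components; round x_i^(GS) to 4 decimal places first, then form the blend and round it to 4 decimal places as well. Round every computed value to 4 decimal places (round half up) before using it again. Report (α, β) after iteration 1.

Iteration 1:
  α: GS value = (0 - (-1.4)·-1.4000) / (2.4) = -0.8167;  α ← (1−ω)·1.1000 + ω·-0.8167 = -1.3917
  β: GS value = (-8 - (2)·-1.3917) / (3) = -1.7389;  β ← (1−ω)·-1.4000 + ω·-1.7389 = -1.8406

(-1.3917, -1.8406)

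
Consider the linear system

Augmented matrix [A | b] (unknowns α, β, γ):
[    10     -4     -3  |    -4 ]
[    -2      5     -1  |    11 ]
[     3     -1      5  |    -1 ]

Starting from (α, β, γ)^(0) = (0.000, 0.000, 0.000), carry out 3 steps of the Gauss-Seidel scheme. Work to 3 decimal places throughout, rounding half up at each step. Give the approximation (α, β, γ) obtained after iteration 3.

Iteration 1:
  α = (-4 - (-4)·0.000 - (-3)·0.000) / (10) = -0.400
  β = (11 - (-2)·-0.400 - (-1)·0.000) / (5) = 2.040
  γ = (-1 - (3)·-0.400 - (-1)·2.040) / (5) = 0.448
Iteration 2:
  α = (-4 - (-4)·2.040 - (-3)·0.448) / (10) = 0.550
  β = (11 - (-2)·0.550 - (-1)·0.448) / (5) = 2.510
  γ = (-1 - (3)·0.550 - (-1)·2.510) / (5) = -0.028
Iteration 3:
  α = (-4 - (-4)·2.510 - (-3)·-0.028) / (10) = 0.596
  β = (11 - (-2)·0.596 - (-1)·-0.028) / (5) = 2.433
  γ = (-1 - (3)·0.596 - (-1)·2.433) / (5) = -0.071

(0.596, 2.433, -0.071)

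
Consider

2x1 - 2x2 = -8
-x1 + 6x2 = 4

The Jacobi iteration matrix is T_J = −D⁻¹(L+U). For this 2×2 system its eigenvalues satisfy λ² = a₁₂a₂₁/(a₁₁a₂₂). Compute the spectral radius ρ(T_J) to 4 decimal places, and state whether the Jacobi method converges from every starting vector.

0.4082

a₁₂a₂₁/(a₁₁a₂₂) = (-2)·(-1) / ((2)·(6)) = 0.166667
ρ = √|0.166667| = √0.166667 = 0.4082
ρ < 1, so Jacobi converges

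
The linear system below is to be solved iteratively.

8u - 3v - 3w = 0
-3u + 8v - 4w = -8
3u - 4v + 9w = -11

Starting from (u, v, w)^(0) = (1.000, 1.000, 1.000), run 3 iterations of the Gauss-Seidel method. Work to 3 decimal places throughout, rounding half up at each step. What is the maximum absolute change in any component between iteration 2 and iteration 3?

Iteration 1:
  u = (0 - (-3)·1.000 - (-3)·1.000) / (8) = 0.750
  v = (-8 - (-3)·0.750 - (-4)·1.000) / (8) = -0.219
  w = (-11 - (3)·0.750 - (-4)·-0.219) / (9) = -1.570
Iteration 2:
  u = (0 - (-3)·-0.219 - (-3)·-1.570) / (8) = -0.671
  v = (-8 - (-3)·-0.671 - (-4)·-1.570) / (8) = -2.037
  w = (-11 - (3)·-0.671 - (-4)·-2.037) / (9) = -1.904
Iteration 3:
  u = (0 - (-3)·-2.037 - (-3)·-1.904) / (8) = -1.478
  v = (-8 - (-3)·-1.478 - (-4)·-1.904) / (8) = -2.506
  w = (-11 - (3)·-1.478 - (-4)·-2.506) / (9) = -1.843
Change: (-0.807, -0.469, 0.061) → max |·| = 0.807

0.807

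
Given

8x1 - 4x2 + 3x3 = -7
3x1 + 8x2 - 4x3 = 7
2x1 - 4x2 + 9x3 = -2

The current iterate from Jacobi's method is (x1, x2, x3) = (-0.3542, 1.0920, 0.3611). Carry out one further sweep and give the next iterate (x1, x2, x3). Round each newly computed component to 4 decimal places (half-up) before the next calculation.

One sweep:
  x1 = (-7 - (-4)·1.0920 - (3)·0.3611) / (8) = -0.4644
  x2 = (7 - (3)·-0.3542 - (-4)·0.3611) / (8) = 1.1884
  x3 = (-2 - (2)·-0.3542 - (-4)·1.0920) / (9) = 0.3418

(-0.4644, 1.1884, 0.3418)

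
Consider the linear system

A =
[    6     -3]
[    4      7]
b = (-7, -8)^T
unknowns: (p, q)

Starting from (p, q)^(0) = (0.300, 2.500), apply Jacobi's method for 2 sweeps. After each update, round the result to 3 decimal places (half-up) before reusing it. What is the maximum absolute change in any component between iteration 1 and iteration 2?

1.907

Iteration 1:
  p = (-7 - (-3)·2.500) / (6) = 0.083
  q = (-8 - (4)·0.300) / (7) = -1.314
Iteration 2:
  p = (-7 - (-3)·-1.314) / (6) = -1.824
  q = (-8 - (4)·0.083) / (7) = -1.190
Change: (-1.907, 0.124) → max |·| = 1.907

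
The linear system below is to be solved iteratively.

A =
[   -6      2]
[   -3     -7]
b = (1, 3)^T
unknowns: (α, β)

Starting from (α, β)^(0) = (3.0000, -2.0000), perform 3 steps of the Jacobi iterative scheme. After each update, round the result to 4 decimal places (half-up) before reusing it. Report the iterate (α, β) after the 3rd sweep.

(-0.1905, -0.1122)

Iteration 1:
  α = (1 - (2)·-2.0000) / (-6) = -0.8333
  β = (3 - (-3)·3.0000) / (-7) = -1.7143
Iteration 2:
  α = (1 - (2)·-1.7143) / (-6) = -0.7381
  β = (3 - (-3)·-0.8333) / (-7) = -0.0714
Iteration 3:
  α = (1 - (2)·-0.0714) / (-6) = -0.1905
  β = (3 - (-3)·-0.7381) / (-7) = -0.1122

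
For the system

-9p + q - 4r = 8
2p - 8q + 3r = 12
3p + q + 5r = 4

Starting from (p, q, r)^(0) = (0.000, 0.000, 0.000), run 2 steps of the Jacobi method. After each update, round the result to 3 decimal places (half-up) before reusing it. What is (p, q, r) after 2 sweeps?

(-1.411, -1.422, 1.633)

Iteration 1:
  p = (8 - (1)·0.000 - (-4)·0.000) / (-9) = -0.889
  q = (12 - (2)·0.000 - (3)·0.000) / (-8) = -1.500
  r = (4 - (3)·0.000 - (1)·0.000) / (5) = 0.800
Iteration 2:
  p = (8 - (1)·-1.500 - (-4)·0.800) / (-9) = -1.411
  q = (12 - (2)·-0.889 - (3)·0.800) / (-8) = -1.422
  r = (4 - (3)·-0.889 - (1)·-1.500) / (5) = 1.633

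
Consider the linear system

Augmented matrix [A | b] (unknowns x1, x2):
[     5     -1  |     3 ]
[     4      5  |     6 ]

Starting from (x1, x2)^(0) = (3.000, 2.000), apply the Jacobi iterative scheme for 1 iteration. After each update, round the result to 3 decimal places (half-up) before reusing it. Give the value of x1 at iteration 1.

1.000

Iteration 1:
  x1 = (3 - (-1)·2.000) / (5) = 1.000
  x2 = (6 - (4)·3.000) / (5) = -1.200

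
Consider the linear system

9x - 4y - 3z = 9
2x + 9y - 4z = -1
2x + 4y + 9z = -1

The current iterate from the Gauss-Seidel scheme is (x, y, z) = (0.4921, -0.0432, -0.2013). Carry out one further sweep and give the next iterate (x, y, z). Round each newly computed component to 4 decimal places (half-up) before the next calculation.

One sweep:
  x = (9 - (-4)·-0.0432 - (-3)·-0.2013) / (9) = 0.9137
  y = (-1 - (2)·0.9137 - (-4)·-0.2013) / (9) = -0.4036
  z = (-1 - (2)·0.9137 - (4)·-0.4036) / (9) = -0.1348

(0.9137, -0.4036, -0.1348)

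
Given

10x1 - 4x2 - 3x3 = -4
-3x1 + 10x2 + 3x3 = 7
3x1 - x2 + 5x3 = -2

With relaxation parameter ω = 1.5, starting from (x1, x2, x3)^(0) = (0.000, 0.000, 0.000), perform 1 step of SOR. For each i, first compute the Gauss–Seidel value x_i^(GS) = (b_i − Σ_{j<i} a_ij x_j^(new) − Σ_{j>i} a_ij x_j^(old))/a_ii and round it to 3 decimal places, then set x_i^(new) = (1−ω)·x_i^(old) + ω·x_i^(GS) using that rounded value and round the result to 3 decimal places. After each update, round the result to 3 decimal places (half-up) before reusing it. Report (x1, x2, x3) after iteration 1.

(-0.600, 0.780, 0.174)

Iteration 1:
  x1: GS value = (-4 - (-4)·0.000 - (-3)·0.000) / (10) = -0.400;  x1 ← (1−ω)·0.000 + ω·-0.400 = -0.600
  x2: GS value = (7 - (-3)·-0.600 - (3)·0.000) / (10) = 0.520;  x2 ← (1−ω)·0.000 + ω·0.520 = 0.780
  x3: GS value = (-2 - (3)·-0.600 - (-1)·0.780) / (5) = 0.116;  x3 ← (1−ω)·0.000 + ω·0.116 = 0.174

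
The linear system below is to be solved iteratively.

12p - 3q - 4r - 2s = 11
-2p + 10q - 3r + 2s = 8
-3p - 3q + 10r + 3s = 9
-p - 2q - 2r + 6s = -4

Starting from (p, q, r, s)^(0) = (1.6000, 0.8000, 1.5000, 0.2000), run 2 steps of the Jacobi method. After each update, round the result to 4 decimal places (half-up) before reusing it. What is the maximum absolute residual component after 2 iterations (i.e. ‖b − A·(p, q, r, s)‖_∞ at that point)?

1.2631

Iteration 1:
  p = (11 - (-3)·0.8000 - (-4)·1.5000 - (-2)·0.2000) / (12) = 1.6500
  q = (8 - (-2)·1.6000 - (-3)·1.5000 - (2)·0.2000) / (10) = 1.5300
  r = (9 - (-3)·1.6000 - (-3)·0.8000 - (3)·0.2000) / (10) = 1.5600
  s = (-4 - (-1)·1.6000 - (-2)·0.8000 - (-2)·1.5000) / (6) = 0.3667
Iteration 2:
  p = (11 - (-3)·1.5300 - (-4)·1.5600 - (-2)·0.3667) / (12) = 1.8803
  q = (8 - (-2)·1.6500 - (-3)·1.5600 - (2)·0.3667) / (10) = 1.5247
  r = (9 - (-3)·1.6500 - (-3)·1.5300 - (3)·0.3667) / (10) = 1.7440
  s = (-4 - (-1)·1.6500 - (-2)·1.5300 - (-2)·1.5600) / (6) = 0.6383
Residual b − A·x = (1.2631, 0.4690, -0.1399, 0.5879); ∞-norm = 1.2631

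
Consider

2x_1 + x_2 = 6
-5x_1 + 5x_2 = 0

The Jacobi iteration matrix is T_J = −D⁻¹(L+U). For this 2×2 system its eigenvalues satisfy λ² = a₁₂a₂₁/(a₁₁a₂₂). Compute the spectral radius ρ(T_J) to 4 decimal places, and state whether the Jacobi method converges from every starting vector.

0.7071

a₁₂a₂₁/(a₁₁a₂₂) = (1)·(-5) / ((2)·(5)) = -0.500000
ρ = √|-0.500000| = √0.500000 = 0.7071
ρ < 1, so Jacobi converges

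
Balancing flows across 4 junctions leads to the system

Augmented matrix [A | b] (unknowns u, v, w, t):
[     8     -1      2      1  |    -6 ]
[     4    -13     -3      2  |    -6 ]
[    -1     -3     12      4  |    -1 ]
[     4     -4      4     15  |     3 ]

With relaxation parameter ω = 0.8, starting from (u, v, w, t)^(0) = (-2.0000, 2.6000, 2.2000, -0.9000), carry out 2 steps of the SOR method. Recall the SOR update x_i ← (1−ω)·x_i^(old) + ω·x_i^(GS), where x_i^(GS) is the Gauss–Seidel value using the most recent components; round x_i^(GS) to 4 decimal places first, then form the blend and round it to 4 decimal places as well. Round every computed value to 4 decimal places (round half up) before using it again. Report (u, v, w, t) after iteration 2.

Iteration 1:
  u: GS value = (-6 - (-1)·2.6000 - (2)·2.2000 - (1)·-0.9000) / (8) = -0.8625;  u ← (1−ω)·-2.0000 + ω·-0.8625 = -1.0900
  v: GS value = (-6 - (4)·-1.0900 - (-3)·2.2000 - (2)·-0.9000) / (-13) = -0.5200;  v ← (1−ω)·2.6000 + ω·-0.5200 = 0.1040
  w: GS value = (-1 - (-1)·-1.0900 - (-3)·0.1040 - (4)·-0.9000) / (12) = 0.1518;  w ← (1−ω)·2.2000 + ω·0.1518 = 0.5614
  t: GS value = (3 - (4)·-1.0900 - (-4)·0.1040 - (4)·0.5614) / (15) = 0.3687;  t ← (1−ω)·-0.9000 + ω·0.3687 = 0.1150
Iteration 2:
  u: GS value = (-6 - (-1)·0.1040 - (2)·0.5614 - (1)·0.1150) / (8) = -0.8917;  u ← (1−ω)·-1.0900 + ω·-0.8917 = -0.9314
  v: GS value = (-6 - (4)·-0.9314 - (-3)·0.5614 - (2)·0.1150) / (-13) = 0.0631;  v ← (1−ω)·0.1040 + ω·0.0631 = 0.0713
  w: GS value = (-1 - (-1)·-0.9314 - (-3)·0.0713 - (4)·0.1150) / (12) = -0.1815;  w ← (1−ω)·0.5614 + ω·-0.1815 = -0.0329
  t: GS value = (3 - (4)·-0.9314 - (-4)·0.0713 - (4)·-0.0329) / (15) = 0.4762;  t ← (1−ω)·0.1150 + ω·0.4762 = 0.4040

(-0.9314, 0.0713, -0.0329, 0.4040)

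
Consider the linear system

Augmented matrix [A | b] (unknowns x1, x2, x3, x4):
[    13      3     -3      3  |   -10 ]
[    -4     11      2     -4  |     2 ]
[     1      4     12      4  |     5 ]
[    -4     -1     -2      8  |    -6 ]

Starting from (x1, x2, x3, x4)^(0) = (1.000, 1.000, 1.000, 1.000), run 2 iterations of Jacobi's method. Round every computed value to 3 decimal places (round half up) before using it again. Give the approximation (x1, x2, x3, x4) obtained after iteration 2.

Iteration 1:
  x1 = (-10 - (3)·1.000 - (-3)·1.000 - (3)·1.000) / (13) = -1.000
  x2 = (2 - (-4)·1.000 - (2)·1.000 - (-4)·1.000) / (11) = 0.727
  x3 = (5 - (1)·1.000 - (4)·1.000 - (4)·1.000) / (12) = -0.333
  x4 = (-6 - (-4)·1.000 - (-1)·1.000 - (-2)·1.000) / (8) = 0.125
Iteration 2:
  x1 = (-10 - (3)·0.727 - (-3)·-0.333 - (3)·0.125) / (13) = -1.043
  x2 = (2 - (-4)·-1.000 - (2)·-0.333 - (-4)·0.125) / (11) = -0.076
  x3 = (5 - (1)·-1.000 - (4)·0.727 - (4)·0.125) / (12) = 0.216
  x4 = (-6 - (-4)·-1.000 - (-1)·0.727 - (-2)·-0.333) / (8) = -1.242

(-1.043, -0.076, 0.216, -1.242)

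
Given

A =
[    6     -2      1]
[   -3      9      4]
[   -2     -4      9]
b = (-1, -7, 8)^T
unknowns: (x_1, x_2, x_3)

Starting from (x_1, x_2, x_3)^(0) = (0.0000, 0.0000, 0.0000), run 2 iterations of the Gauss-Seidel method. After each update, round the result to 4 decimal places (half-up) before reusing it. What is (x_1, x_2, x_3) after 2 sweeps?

Iteration 1:
  x_1 = (-1 - (-2)·0.0000 - (1)·0.0000) / (6) = -0.1667
  x_2 = (-7 - (-3)·-0.1667 - (4)·0.0000) / (9) = -0.8333
  x_3 = (8 - (-2)·-0.1667 - (-4)·-0.8333) / (9) = 0.4815
Iteration 2:
  x_1 = (-1 - (-2)·-0.8333 - (1)·0.4815) / (6) = -0.5247
  x_2 = (-7 - (-3)·-0.5247 - (4)·0.4815) / (9) = -1.1667
  x_3 = (8 - (-2)·-0.5247 - (-4)·-1.1667) / (9) = 0.2538

(-0.5247, -1.1667, 0.2538)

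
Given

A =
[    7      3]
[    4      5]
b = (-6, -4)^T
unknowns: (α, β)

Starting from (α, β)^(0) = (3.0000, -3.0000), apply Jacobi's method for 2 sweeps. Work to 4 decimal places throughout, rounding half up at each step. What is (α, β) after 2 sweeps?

(0.5143, -1.1429)

Iteration 1:
  α = (-6 - (3)·-3.0000) / (7) = 0.4286
  β = (-4 - (4)·3.0000) / (5) = -3.2000
Iteration 2:
  α = (-6 - (3)·-3.2000) / (7) = 0.5143
  β = (-4 - (4)·0.4286) / (5) = -1.1429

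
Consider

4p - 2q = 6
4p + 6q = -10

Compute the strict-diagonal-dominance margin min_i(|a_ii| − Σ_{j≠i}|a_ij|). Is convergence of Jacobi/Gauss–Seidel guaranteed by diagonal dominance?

row 1: |4| − (2) = 2
row 2: |6| − (4) = 2
minimum over rows = 2 → strictly diagonally dominant (convergence guaranteed)

2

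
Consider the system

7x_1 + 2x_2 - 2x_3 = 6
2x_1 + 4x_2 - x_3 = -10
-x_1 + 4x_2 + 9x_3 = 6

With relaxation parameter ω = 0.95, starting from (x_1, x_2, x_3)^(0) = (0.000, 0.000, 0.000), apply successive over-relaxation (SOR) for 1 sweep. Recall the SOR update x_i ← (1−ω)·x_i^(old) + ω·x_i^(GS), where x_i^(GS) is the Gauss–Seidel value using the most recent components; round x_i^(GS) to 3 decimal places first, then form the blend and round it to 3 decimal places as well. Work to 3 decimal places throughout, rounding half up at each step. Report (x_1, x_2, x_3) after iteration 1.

(0.814, -2.762, 1.886)

Iteration 1:
  x_1: GS value = (6 - (2)·0.000 - (-2)·0.000) / (7) = 0.857;  x_1 ← (1−ω)·0.000 + ω·0.857 = 0.814
  x_2: GS value = (-10 - (2)·0.814 - (-1)·0.000) / (4) = -2.907;  x_2 ← (1−ω)·0.000 + ω·-2.907 = -2.762
  x_3: GS value = (6 - (-1)·0.814 - (4)·-2.762) / (9) = 1.985;  x_3 ← (1−ω)·0.000 + ω·1.985 = 1.886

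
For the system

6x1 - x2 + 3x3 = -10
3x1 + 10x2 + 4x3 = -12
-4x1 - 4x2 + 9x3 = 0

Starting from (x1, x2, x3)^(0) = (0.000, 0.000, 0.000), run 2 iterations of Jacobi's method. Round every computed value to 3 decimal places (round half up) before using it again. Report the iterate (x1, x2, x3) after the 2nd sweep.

(-1.867, -0.700, -1.274)

Iteration 1:
  x1 = (-10 - (-1)·0.000 - (3)·0.000) / (6) = -1.667
  x2 = (-12 - (3)·0.000 - (4)·0.000) / (10) = -1.200
  x3 = (0 - (-4)·0.000 - (-4)·0.000) / (9) = 0.000
Iteration 2:
  x1 = (-10 - (-1)·-1.200 - (3)·0.000) / (6) = -1.867
  x2 = (-12 - (3)·-1.667 - (4)·0.000) / (10) = -0.700
  x3 = (0 - (-4)·-1.667 - (-4)·-1.200) / (9) = -1.274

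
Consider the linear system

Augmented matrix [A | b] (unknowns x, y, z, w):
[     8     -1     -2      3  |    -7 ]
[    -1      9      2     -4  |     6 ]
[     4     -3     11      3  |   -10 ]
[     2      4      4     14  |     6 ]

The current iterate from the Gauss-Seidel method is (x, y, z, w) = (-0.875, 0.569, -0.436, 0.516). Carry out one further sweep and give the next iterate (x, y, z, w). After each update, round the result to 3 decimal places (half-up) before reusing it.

(-1.106, 0.870, -0.410, 0.455)

One sweep:
  x = (-7 - (-1)·0.569 - (-2)·-0.436 - (3)·0.516) / (8) = -1.106
  y = (6 - (-1)·-1.106 - (2)·-0.436 - (-4)·0.516) / (9) = 0.870
  z = (-10 - (4)·-1.106 - (-3)·0.870 - (3)·0.516) / (11) = -0.410
  w = (6 - (2)·-1.106 - (4)·0.870 - (4)·-0.410) / (14) = 0.455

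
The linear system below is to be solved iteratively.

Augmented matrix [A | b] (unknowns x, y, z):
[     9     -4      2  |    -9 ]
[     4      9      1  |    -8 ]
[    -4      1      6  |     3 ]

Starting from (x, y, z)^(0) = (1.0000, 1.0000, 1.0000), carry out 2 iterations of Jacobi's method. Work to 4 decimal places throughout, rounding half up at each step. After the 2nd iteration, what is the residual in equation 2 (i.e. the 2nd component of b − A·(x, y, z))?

5.1233

Iteration 1:
  x = (-9 - (-4)·1.0000 - (2)·1.0000) / (9) = -0.7778
  y = (-8 - (4)·1.0000 - (1)·1.0000) / (9) = -1.4444
  z = (3 - (-4)·1.0000 - (1)·1.0000) / (6) = 1.0000
Iteration 2:
  x = (-9 - (-4)·-1.4444 - (2)·1.0000) / (9) = -1.8642
  y = (-8 - (4)·-0.7778 - (1)·1.0000) / (9) = -0.6543
  z = (3 - (-4)·-0.7778 - (1)·-1.4444) / (6) = 0.2222
Residual b − A·x = (4.7162, 5.1233, -5.1357)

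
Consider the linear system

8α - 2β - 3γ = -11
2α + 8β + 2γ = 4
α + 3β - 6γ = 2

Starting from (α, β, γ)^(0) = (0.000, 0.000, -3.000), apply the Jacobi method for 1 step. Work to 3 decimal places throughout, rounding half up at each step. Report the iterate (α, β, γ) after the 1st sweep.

Iteration 1:
  α = (-11 - (-2)·0.000 - (-3)·-3.000) / (8) = -2.500
  β = (4 - (2)·0.000 - (2)·-3.000) / (8) = 1.250
  γ = (2 - (1)·0.000 - (3)·0.000) / (-6) = -0.333

(-2.500, 1.250, -0.333)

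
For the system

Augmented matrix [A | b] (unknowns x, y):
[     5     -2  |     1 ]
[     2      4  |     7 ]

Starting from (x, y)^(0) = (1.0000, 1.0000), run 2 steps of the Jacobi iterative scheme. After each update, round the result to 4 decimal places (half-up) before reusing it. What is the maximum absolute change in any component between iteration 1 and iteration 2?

0.2000

Iteration 1:
  x = (1 - (-2)·1.0000) / (5) = 0.6000
  y = (7 - (2)·1.0000) / (4) = 1.2500
Iteration 2:
  x = (1 - (-2)·1.2500) / (5) = 0.7000
  y = (7 - (2)·0.6000) / (4) = 1.4500
Change: (0.1000, 0.2000) → max |·| = 0.2000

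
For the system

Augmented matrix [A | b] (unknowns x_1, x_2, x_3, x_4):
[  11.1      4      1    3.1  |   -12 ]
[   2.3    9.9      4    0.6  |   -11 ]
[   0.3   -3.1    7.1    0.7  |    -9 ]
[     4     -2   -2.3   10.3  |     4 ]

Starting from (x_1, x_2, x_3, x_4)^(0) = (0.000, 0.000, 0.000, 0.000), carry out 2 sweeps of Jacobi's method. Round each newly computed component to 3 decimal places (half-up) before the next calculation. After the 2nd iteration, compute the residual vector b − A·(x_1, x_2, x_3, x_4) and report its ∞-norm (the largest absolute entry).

2.236

Iteration 1:
  x_1 = (-12 - (4)·0.000 - (1)·0.000 - (3.1)·0.000) / (11.1) = -1.081
  x_2 = (-11 - (2.3)·0.000 - (4)·0.000 - (0.6)·0.000) / (9.9) = -1.111
  x_3 = (-9 - (0.3)·0.000 - (-3.1)·0.000 - (0.7)·0.000) / (7.1) = -1.268
  x_4 = (4 - (4)·0.000 - (-2)·0.000 - (-2.3)·0.000) / (10.3) = 0.388
Iteration 2:
  x_1 = (-12 - (4)·-1.111 - (1)·-1.268 - (3.1)·0.388) / (11.1) = -0.675
  x_2 = (-11 - (2.3)·-1.081 - (4)·-1.268 - (0.6)·0.388) / (9.9) = -0.371
  x_3 = (-9 - (0.3)·-1.081 - (-3.1)·-1.111 - (0.7)·0.388) / (7.1) = -1.745
  x_4 = (4 - (4)·-1.081 - (-2)·-1.111 - (-2.3)·-1.268) / (10.3) = 0.309
Residual b − A·x = (-2.236, 1.020, 2.226, -1.238); ∞-norm = 2.236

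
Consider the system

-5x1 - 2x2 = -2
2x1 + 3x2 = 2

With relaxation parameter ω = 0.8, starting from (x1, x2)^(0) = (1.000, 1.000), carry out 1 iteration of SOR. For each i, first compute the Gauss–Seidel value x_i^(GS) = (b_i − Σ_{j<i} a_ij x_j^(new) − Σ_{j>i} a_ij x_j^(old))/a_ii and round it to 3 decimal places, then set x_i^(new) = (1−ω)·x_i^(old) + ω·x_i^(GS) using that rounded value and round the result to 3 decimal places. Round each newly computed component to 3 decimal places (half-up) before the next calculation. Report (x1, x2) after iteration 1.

Iteration 1:
  x1: GS value = (-2 - (-2)·1.000) / (-5) = 0.000;  x1 ← (1−ω)·1.000 + ω·0.000 = 0.200
  x2: GS value = (2 - (2)·0.200) / (3) = 0.533;  x2 ← (1−ω)·1.000 + ω·0.533 = 0.626

(0.200, 0.626)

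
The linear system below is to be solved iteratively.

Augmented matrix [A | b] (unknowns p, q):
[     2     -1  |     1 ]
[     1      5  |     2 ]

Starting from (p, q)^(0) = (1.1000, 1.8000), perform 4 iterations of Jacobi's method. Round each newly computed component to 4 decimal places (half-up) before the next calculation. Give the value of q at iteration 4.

Iteration 1:
  p = (1 - (-1)·1.8000) / (2) = 1.4000
  q = (2 - (1)·1.1000) / (5) = 0.1800
Iteration 2:
  p = (1 - (-1)·0.1800) / (2) = 0.5900
  q = (2 - (1)·1.4000) / (5) = 0.1200
Iteration 3:
  p = (1 - (-1)·0.1200) / (2) = 0.5600
  q = (2 - (1)·0.5900) / (5) = 0.2820
Iteration 4:
  p = (1 - (-1)·0.2820) / (2) = 0.6410
  q = (2 - (1)·0.5600) / (5) = 0.2880

0.2880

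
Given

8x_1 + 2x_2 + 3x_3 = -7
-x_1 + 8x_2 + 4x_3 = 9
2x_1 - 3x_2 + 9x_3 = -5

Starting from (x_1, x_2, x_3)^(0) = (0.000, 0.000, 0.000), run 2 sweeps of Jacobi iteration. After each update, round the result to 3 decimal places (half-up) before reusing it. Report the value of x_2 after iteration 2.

1.294

Iteration 1:
  x_1 = (-7 - (2)·0.000 - (3)·0.000) / (8) = -0.875
  x_2 = (9 - (-1)·0.000 - (4)·0.000) / (8) = 1.125
  x_3 = (-5 - (2)·0.000 - (-3)·0.000) / (9) = -0.556
Iteration 2:
  x_1 = (-7 - (2)·1.125 - (3)·-0.556) / (8) = -0.948
  x_2 = (9 - (-1)·-0.875 - (4)·-0.556) / (8) = 1.294
  x_3 = (-5 - (2)·-0.875 - (-3)·1.125) / (9) = 0.014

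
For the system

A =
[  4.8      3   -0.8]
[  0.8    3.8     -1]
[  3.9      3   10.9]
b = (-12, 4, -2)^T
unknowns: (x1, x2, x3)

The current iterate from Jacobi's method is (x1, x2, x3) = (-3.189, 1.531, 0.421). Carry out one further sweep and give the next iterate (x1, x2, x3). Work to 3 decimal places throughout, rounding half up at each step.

(-3.387, 1.835, 0.536)

One sweep:
  x1 = (-12 - (3)·1.531 - (-0.8)·0.421) / (4.8) = -3.387
  x2 = (4 - (0.8)·-3.189 - (-1)·0.421) / (3.8) = 1.835
  x3 = (-2 - (3.9)·-3.189 - (3)·1.531) / (10.9) = 0.536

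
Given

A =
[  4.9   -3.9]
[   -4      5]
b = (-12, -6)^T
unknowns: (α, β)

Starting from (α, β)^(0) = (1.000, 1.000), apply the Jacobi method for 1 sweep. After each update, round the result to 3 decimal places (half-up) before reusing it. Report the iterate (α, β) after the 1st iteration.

Iteration 1:
  α = (-12 - (-3.9)·1.000) / (4.9) = -1.653
  β = (-6 - (-4)·1.000) / (5) = -0.400

(-1.653, -0.400)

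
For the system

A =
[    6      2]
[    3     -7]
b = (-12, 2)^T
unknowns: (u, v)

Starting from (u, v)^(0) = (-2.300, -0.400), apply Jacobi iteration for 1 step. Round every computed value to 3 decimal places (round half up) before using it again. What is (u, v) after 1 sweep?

Iteration 1:
  u = (-12 - (2)·-0.400) / (6) = -1.867
  v = (2 - (3)·-2.300) / (-7) = -1.271

(-1.867, -1.271)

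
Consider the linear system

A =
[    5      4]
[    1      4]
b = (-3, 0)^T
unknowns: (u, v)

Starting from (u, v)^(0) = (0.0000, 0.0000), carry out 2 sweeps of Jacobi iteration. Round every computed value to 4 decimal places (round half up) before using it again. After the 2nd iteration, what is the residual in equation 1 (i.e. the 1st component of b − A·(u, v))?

Iteration 1:
  u = (-3 - (4)·0.0000) / (5) = -0.6000
  v = (0 - (1)·0.0000) / (4) = 0.0000
Iteration 2:
  u = (-3 - (4)·0.0000) / (5) = -0.6000
  v = (0 - (1)·-0.6000) / (4) = 0.1500
Residual b − A·x = (-0.6000, 0.0000)

-0.6000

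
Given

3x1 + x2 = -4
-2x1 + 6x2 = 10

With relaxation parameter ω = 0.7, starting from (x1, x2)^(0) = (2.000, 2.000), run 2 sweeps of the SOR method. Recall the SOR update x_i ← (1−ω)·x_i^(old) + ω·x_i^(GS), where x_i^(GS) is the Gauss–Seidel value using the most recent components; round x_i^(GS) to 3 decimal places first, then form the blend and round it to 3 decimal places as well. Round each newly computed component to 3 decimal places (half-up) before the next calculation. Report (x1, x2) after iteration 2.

(-1.542, 1.281)

Iteration 1:
  x1: GS value = (-4 - (1)·2.000) / (3) = -2.000;  x1 ← (1−ω)·2.000 + ω·-2.000 = -0.800
  x2: GS value = (10 - (-2)·-0.800) / (6) = 1.400;  x2 ← (1−ω)·2.000 + ω·1.400 = 1.580
Iteration 2:
  x1: GS value = (-4 - (1)·1.580) / (3) = -1.860;  x1 ← (1−ω)·-0.800 + ω·-1.860 = -1.542
  x2: GS value = (10 - (-2)·-1.542) / (6) = 1.153;  x2 ← (1−ω)·1.580 + ω·1.153 = 1.281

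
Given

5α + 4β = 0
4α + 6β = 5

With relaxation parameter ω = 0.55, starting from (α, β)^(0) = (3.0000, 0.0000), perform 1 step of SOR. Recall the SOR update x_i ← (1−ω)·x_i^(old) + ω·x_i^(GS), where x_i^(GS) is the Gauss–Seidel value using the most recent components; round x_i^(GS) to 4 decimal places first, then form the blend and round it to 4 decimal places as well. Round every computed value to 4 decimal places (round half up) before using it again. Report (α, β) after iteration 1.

(1.3500, -0.0367)

Iteration 1:
  α: GS value = (0 - (4)·0.0000) / (5) = 0.0000;  α ← (1−ω)·3.0000 + ω·0.0000 = 1.3500
  β: GS value = (5 - (4)·1.3500) / (6) = -0.0667;  β ← (1−ω)·0.0000 + ω·-0.0667 = -0.0367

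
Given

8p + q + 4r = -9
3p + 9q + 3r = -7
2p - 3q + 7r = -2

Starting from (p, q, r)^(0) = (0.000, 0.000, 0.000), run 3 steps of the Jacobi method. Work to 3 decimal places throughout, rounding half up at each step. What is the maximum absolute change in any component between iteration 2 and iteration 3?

Iteration 1:
  p = (-9 - (1)·0.000 - (4)·0.000) / (8) = -1.125
  q = (-7 - (3)·0.000 - (3)·0.000) / (9) = -0.778
  r = (-2 - (2)·0.000 - (-3)·0.000) / (7) = -0.286
Iteration 2:
  p = (-9 - (1)·-0.778 - (4)·-0.286) / (8) = -0.885
  q = (-7 - (3)·-1.125 - (3)·-0.286) / (9) = -0.307
  r = (-2 - (2)·-1.125 - (-3)·-0.778) / (7) = -0.298
Iteration 3:
  p = (-9 - (1)·-0.307 - (4)·-0.298) / (8) = -0.938
  q = (-7 - (3)·-0.885 - (3)·-0.298) / (9) = -0.383
  r = (-2 - (2)·-0.885 - (-3)·-0.307) / (7) = -0.164
Change: (-0.053, -0.076, 0.134) → max |·| = 0.134

0.134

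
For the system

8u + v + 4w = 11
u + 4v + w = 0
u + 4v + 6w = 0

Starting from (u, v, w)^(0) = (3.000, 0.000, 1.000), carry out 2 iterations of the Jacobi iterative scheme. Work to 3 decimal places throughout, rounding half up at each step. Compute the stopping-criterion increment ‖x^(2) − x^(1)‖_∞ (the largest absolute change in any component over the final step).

Iteration 1:
  u = (11 - (1)·0.000 - (4)·1.000) / (8) = 0.875
  v = (0 - (1)·3.000 - (1)·1.000) / (4) = -1.000
  w = (0 - (1)·3.000 - (4)·0.000) / (6) = -0.500
Iteration 2:
  u = (11 - (1)·-1.000 - (4)·-0.500) / (8) = 1.750
  v = (0 - (1)·0.875 - (1)·-0.500) / (4) = -0.094
  w = (0 - (1)·0.875 - (4)·-1.000) / (6) = 0.521
Change: (0.875, 0.906, 1.021) → max |·| = 1.021

1.021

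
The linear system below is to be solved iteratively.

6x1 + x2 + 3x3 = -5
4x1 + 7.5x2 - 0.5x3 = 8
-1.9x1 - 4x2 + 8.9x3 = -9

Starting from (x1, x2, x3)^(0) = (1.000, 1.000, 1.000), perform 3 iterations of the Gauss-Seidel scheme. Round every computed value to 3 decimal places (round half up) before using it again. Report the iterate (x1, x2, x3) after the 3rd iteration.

(-0.828, 1.474, -0.526)

Iteration 1:
  x1 = (-5 - (1)·1.000 - (3)·1.000) / (6) = -1.500
  x2 = (8 - (4)·-1.500 - (-0.5)·1.000) / (7.5) = 1.933
  x3 = (-9 - (-1.9)·-1.500 - (-4)·1.933) / (8.9) = -0.463
Iteration 2:
  x1 = (-5 - (1)·1.933 - (3)·-0.463) / (6) = -0.924
  x2 = (8 - (4)·-0.924 - (-0.5)·-0.463) / (7.5) = 1.529
  x3 = (-9 - (-1.9)·-0.924 - (-4)·1.529) / (8.9) = -0.521
Iteration 3:
  x1 = (-5 - (1)·1.529 - (3)·-0.521) / (6) = -0.828
  x2 = (8 - (4)·-0.828 - (-0.5)·-0.521) / (7.5) = 1.474
  x3 = (-9 - (-1.9)·-0.828 - (-4)·1.474) / (8.9) = -0.526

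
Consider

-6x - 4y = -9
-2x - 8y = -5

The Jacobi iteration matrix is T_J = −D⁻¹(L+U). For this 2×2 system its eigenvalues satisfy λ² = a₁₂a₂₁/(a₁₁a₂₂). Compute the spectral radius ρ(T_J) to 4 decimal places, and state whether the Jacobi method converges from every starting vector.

a₁₂a₂₁/(a₁₁a₂₂) = (-4)·(-2) / ((-6)·(-8)) = 0.166667
ρ = √|0.166667| = √0.166667 = 0.4082
ρ < 1, so Jacobi converges

0.4082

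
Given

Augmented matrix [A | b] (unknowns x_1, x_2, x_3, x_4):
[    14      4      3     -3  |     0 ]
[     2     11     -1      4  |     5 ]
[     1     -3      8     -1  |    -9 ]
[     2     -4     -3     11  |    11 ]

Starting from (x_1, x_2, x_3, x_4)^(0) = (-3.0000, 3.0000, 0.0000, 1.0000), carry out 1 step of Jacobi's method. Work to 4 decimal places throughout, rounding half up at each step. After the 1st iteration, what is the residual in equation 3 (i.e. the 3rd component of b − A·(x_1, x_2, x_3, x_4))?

Iteration 1:
  x_1 = (0 - (4)·3.0000 - (3)·0.0000 - (-3)·1.0000) / (14) = -0.6429
  x_2 = (5 - (2)·-3.0000 - (-1)·0.0000 - (4)·1.0000) / (11) = 0.6364
  x_3 = (-9 - (1)·-3.0000 - (-3)·3.0000 - (-1)·1.0000) / (8) = 0.5000
  x_4 = (11 - (2)·-3.0000 - (-4)·3.0000 - (-3)·0.0000) / (11) = 2.6364
Residual b − A·x = (12.8642, -10.7602, -7.8115, -12.6690)

-7.8115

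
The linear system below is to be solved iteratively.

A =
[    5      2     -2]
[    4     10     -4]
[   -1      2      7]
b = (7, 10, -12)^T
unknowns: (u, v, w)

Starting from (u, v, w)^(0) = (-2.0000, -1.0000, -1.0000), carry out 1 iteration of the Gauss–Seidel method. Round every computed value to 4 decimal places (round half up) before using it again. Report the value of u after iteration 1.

Iteration 1:
  u = (7 - (2)·-1.0000 - (-2)·-1.0000) / (5) = 1.4000
  v = (10 - (4)·1.4000 - (-4)·-1.0000) / (10) = 0.0400
  w = (-12 - (-1)·1.4000 - (2)·0.0400) / (7) = -1.5257

1.4000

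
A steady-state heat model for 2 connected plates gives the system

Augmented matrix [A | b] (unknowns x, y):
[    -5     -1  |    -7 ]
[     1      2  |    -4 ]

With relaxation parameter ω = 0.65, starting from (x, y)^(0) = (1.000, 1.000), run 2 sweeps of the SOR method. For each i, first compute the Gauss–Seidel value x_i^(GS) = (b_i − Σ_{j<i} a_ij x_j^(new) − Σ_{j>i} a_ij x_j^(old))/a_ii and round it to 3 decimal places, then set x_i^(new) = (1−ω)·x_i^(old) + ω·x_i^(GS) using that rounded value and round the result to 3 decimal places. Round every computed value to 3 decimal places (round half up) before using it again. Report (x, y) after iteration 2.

(1.476, -2.241)

Iteration 1:
  x: GS value = (-7 - (-1)·1.000) / (-5) = 1.200;  x ← (1−ω)·1.000 + ω·1.200 = 1.130
  y: GS value = (-4 - (1)·1.130) / (2) = -2.565;  y ← (1−ω)·1.000 + ω·-2.565 = -1.317
Iteration 2:
  x: GS value = (-7 - (-1)·-1.317) / (-5) = 1.663;  x ← (1−ω)·1.130 + ω·1.663 = 1.476
  y: GS value = (-4 - (1)·1.476) / (2) = -2.738;  y ← (1−ω)·-1.317 + ω·-2.738 = -2.241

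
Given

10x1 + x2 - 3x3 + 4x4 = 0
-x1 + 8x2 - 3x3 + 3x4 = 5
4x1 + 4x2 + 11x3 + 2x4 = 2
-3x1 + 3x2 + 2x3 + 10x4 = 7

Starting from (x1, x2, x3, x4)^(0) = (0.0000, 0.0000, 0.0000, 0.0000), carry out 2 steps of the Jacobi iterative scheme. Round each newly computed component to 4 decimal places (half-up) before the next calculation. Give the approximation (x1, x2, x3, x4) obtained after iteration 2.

Iteration 1:
  x1 = (0 - (1)·0.0000 - (-3)·0.0000 - (4)·0.0000) / (10) = 0.0000
  x2 = (5 - (-1)·0.0000 - (-3)·0.0000 - (3)·0.0000) / (8) = 0.6250
  x3 = (2 - (4)·0.0000 - (4)·0.0000 - (2)·0.0000) / (11) = 0.1818
  x4 = (7 - (-3)·0.0000 - (3)·0.0000 - (2)·0.0000) / (10) = 0.7000
Iteration 2:
  x1 = (0 - (1)·0.6250 - (-3)·0.1818 - (4)·0.7000) / (10) = -0.2880
  x2 = (5 - (-1)·0.0000 - (-3)·0.1818 - (3)·0.7000) / (8) = 0.4307
  x3 = (2 - (4)·0.0000 - (4)·0.6250 - (2)·0.7000) / (11) = -0.1727
  x4 = (7 - (-3)·0.0000 - (3)·0.6250 - (2)·0.1818) / (10) = 0.4761

(-0.2880, 0.4307, -0.1727, 0.4761)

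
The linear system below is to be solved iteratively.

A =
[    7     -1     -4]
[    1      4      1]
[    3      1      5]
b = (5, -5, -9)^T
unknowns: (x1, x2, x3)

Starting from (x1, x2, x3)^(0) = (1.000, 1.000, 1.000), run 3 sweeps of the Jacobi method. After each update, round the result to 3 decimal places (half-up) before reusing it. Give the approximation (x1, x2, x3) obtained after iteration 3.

Iteration 1:
  x1 = (5 - (-1)·1.000 - (-4)·1.000) / (7) = 1.429
  x2 = (-5 - (1)·1.000 - (1)·1.000) / (4) = -1.750
  x3 = (-9 - (3)·1.000 - (1)·1.000) / (5) = -2.600
Iteration 2:
  x1 = (5 - (-1)·-1.750 - (-4)·-2.600) / (7) = -1.021
  x2 = (-5 - (1)·1.429 - (1)·-2.600) / (4) = -0.957
  x3 = (-9 - (3)·1.429 - (1)·-1.750) / (5) = -2.307
Iteration 3:
  x1 = (5 - (-1)·-0.957 - (-4)·-2.307) / (7) = -0.741
  x2 = (-5 - (1)·-1.021 - (1)·-2.307) / (4) = -0.418
  x3 = (-9 - (3)·-1.021 - (1)·-0.957) / (5) = -0.996

(-0.741, -0.418, -0.996)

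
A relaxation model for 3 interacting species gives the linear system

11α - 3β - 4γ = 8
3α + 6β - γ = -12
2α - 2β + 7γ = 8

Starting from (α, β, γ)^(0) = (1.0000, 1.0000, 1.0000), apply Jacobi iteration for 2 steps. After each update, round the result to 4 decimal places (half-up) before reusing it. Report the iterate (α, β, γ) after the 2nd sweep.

(0.5065, -2.4913, 0.0866)

Iteration 1:
  α = (8 - (-3)·1.0000 - (-4)·1.0000) / (11) = 1.3636
  β = (-12 - (3)·1.0000 - (-1)·1.0000) / (6) = -2.3333
  γ = (8 - (2)·1.0000 - (-2)·1.0000) / (7) = 1.1429
Iteration 2:
  α = (8 - (-3)·-2.3333 - (-4)·1.1429) / (11) = 0.5065
  β = (-12 - (3)·1.3636 - (-1)·1.1429) / (6) = -2.4913
  γ = (8 - (2)·1.3636 - (-2)·-2.3333) / (7) = 0.0866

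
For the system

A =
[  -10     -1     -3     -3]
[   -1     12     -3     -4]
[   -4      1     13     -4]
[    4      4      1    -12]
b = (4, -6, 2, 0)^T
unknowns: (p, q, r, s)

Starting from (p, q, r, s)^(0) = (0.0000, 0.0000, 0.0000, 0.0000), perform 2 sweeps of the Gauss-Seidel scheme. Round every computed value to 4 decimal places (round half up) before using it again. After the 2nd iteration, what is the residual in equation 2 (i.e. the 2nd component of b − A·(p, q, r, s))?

-0.1014

Iteration 1:
  p = (4 - (-1)·0.0000 - (-3)·0.0000 - (-3)·0.0000) / (-10) = -0.4000
  q = (-6 - (-1)·-0.4000 - (-3)·0.0000 - (-4)·0.0000) / (12) = -0.5333
  r = (2 - (-4)·-0.4000 - (1)·-0.5333 - (-4)·0.0000) / (13) = 0.0718
  s = (0 - (4)·-0.4000 - (4)·-0.5333 - (1)·0.0718) / (-12) = -0.3051
Iteration 2:
  p = (4 - (-1)·-0.5333 - (-3)·0.0718 - (-3)·-0.3051) / (-10) = -0.2767
  q = (-6 - (-1)·-0.2767 - (-3)·0.0718 - (-4)·-0.3051) / (12) = -0.6068
  r = (2 - (-4)·-0.2767 - (1)·-0.6068 - (-4)·-0.3051) / (13) = 0.0215
  s = (0 - (4)·-0.2767 - (4)·-0.6068 - (1)·0.0215) / (-12) = -0.2927
Residual b − A·x = (-0.1874, -0.1014, 0.0497, 0.0001)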